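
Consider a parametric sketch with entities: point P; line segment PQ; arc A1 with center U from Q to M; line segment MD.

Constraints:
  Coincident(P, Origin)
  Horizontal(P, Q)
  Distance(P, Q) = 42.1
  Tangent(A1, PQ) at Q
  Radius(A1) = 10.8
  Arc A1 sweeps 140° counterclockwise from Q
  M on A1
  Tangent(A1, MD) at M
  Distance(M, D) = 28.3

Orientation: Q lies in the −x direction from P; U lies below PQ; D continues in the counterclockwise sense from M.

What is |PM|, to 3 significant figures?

52.6

A1 meets PQ tangentially, so UQ is at right angles to PQ, so U = Q + (0, -10.8) = (-42.1, -10.8). On A1, Q sits at bearing 90° from U; a 140° counterclockwise sweep puts M at bearing 230°, so M = U + 10.8·(cos 230°, sin 230°) = (-49.0, -19.1). Then |PM| = |M − P| = 52.6.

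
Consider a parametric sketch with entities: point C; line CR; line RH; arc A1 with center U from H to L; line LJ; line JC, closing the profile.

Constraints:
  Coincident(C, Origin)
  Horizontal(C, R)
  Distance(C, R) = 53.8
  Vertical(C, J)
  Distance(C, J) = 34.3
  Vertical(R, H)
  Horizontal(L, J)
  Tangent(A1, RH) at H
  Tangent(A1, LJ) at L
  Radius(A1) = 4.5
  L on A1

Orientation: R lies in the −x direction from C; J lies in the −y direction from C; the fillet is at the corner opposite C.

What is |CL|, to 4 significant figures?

60.06

C is at the origin; C and R share the same y with |CR| = 53.8 and R on the −x side, so R = (-53.80, 0.000). CJ is vertical with |CJ| = 34.3 and J on the −y side, so J = (0.000, -34.30). The virtual corner opposite C is at (-53.80, -34.30). Since A1 is tangent to RH there, UH ⟂ RH and A1 meets LJ tangentially, so UL is at right angles to LJ, with radius 4.5, so the center U sits 4.5 in from both sides at U = (-49.30, -29.80). That places the tangent points at H = (-53.80, -29.80) on RH and L = (-49.30, -34.30) on LJ. Then |CL| = |L − C| = 60.06.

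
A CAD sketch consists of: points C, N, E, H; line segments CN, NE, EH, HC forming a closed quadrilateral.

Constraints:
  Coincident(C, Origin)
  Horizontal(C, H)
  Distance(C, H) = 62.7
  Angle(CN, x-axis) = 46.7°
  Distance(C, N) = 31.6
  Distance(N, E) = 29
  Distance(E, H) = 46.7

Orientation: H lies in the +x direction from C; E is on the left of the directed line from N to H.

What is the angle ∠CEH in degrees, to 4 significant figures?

70.20°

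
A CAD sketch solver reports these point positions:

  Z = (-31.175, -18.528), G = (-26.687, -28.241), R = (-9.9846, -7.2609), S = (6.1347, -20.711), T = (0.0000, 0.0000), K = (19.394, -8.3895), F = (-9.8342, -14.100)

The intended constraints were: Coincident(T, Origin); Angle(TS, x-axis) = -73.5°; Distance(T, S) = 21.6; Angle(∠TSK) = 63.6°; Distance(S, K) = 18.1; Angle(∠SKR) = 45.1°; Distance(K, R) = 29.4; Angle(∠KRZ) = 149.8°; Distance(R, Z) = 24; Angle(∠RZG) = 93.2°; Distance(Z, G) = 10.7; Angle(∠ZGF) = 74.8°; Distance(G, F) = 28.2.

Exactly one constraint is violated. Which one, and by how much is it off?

Distance(G, F) = 28.2 — off by 6.20.

T = (0.00, 0.00) ✓; TS at -73.50° ✓; |TS| = 21.60 ✓; ∠TSK = 63.60° ✓; |SK| = 18.10 ✓; ∠SKR = 45.10° ✓; |KR| = 29.40 ✓; ∠KRZ = 149.8° ✓; |RZ| = 24.00 ✓; ∠RZG = 93.20° ✓; |ZG| = 10.70 ✓; ∠ZGF = 74.80° ✓; |GF| = 22.00 ✗.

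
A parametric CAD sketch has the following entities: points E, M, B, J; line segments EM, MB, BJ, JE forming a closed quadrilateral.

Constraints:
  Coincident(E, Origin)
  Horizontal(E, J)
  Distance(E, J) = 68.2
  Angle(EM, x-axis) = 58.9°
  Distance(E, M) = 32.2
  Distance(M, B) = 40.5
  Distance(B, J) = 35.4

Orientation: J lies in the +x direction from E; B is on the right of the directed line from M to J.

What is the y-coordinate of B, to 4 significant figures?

-9.029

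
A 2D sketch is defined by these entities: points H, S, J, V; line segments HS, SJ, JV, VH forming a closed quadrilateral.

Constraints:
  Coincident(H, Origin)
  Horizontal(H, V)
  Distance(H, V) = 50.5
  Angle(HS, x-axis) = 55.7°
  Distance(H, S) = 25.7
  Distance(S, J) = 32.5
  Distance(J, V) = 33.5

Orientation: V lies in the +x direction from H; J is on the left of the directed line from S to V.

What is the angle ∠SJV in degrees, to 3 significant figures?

78.6°

H is at the origin; H and V share the same y with |HV| = 50.5 and V in +x, so V = (50.5, 0). HS runs at 55.7° with |HS| = 25.7, so S = (14.5, 21.2). J is determined by |SJ| = 32.5 and |JV| = 33.5 together: it lies at the intersection of circle(S, 32.5) and circle(V, 33.5). With |SV| = 41.8, the foot of the radical line on SV is 20.1 from S and the perpendicular offset is √(32.5² − 20.1²) = 25.5. Taking the left-of-SV solution: J = (44.8, 33.0).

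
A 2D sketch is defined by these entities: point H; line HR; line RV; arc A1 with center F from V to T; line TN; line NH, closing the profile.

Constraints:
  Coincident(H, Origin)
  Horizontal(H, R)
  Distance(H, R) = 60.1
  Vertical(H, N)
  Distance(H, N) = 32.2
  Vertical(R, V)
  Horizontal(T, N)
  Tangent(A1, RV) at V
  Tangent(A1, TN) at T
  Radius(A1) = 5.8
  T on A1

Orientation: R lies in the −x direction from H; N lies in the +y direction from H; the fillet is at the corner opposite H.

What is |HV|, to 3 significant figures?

65.6

H is at the origin; H and R share the same y with |HR| = 60.1 and R on the −x side, so R = (-60.1, 0.00). H and N share the same x with |HN| = 32.2 and N on the +y side, so N = (0.00, 32.2). The virtual corner opposite H is at (-60.1, 32.2). A1 meets RV tangentially, so FV is at right angles to RV and tangency of A1 to TN means the radius FT is perpendicular to TN, with radius 5.8, so the center F sits 5.8 in from both sides at F = (-54.3, 26.4). That places the tangent points at V = (-60.1, 26.4) on RV and T = (-54.3, 32.2) on TN. Then |HV| = |V − H| = 65.6.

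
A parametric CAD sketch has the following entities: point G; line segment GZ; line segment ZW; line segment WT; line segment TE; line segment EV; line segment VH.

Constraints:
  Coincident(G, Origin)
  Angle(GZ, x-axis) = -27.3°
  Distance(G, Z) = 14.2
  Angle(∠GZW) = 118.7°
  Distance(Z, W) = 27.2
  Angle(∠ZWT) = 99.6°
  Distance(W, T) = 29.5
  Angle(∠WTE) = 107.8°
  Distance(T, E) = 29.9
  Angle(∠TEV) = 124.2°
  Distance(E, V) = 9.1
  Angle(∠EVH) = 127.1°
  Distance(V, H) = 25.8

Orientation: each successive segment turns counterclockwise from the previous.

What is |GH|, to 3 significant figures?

0.741

G is at the origin; GZ runs at -27.3° with length 14.2, so Z = (12.6, -6.51). ∠GZW = 118.7° gives ZW at 34.0° from the x-axis; with |ZW| = 27.2, W = (35.2, 8.70). ∠ZWT = 99.6° gives WT at 114° from the x-axis; with |WT| = 29.5, T = (23.0, 35.6). ∠WTE = 107.8° gives TE at -173° from the x-axis; with |TE| = 29.9, E = (-6.72, 32.1). ∠TEV = 124.2° gives EV at -118° from the x-axis; with |EV| = 9.1, V = (-10.9, 24.1). ∠EVH = 127.1° gives VH at -64.7° from the x-axis; with |VH| = 25.8, H = (0.0896, 0.736). Then |GH| = |H − G| = 0.741.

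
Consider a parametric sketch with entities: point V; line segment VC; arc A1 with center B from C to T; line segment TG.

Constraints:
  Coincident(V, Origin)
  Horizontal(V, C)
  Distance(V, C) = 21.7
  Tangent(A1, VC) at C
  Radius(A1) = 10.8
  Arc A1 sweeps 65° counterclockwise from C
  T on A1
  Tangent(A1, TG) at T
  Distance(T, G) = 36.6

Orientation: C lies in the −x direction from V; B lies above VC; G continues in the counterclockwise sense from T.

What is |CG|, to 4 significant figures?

46.81

V is at the origin; V and C share the same y with |VC| = 21.7 and C on the −x side, so C = (-21.70, 0.000). A1 meets VC tangentially, so BC is at right angles to VC, so B = C + (0, 10.8) = (-21.70, 10.80). On A1, C sits at bearing -90° from B; a 65° counterclockwise sweep puts T at bearing -25°, so T = B + 10.8·(cos -25°, sin -25°) = (-11.91, 6.236). The tangent condition forces BT to be normal to TG, so TG runs along (−sin -25°, cos -25°); with |TG| = 36.6, G = (3.556, 39.41). Then |CG| = |G − C| = 46.81.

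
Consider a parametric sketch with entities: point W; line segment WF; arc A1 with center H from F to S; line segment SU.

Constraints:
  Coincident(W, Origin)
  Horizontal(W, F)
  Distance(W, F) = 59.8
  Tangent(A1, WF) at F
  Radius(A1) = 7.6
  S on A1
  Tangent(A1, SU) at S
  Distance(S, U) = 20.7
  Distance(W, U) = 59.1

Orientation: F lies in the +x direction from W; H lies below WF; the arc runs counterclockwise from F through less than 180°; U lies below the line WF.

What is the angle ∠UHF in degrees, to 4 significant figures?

159.1°

Checks: |HS| = 7.600 ✓; ∠(HS, SU) = 90.00° ✓; |SU| = 20.70 ✓; |WU| = 59.10 ✓.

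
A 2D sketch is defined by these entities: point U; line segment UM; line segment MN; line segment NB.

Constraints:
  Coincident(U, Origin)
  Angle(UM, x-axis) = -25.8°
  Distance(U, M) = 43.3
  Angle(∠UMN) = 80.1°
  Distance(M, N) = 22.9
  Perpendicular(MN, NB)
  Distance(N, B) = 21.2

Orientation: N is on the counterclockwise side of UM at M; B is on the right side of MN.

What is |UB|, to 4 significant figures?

65.70

U is at the origin; UM runs at -25.8° with length 43.3, so M = 43.3·(cos -25.8°, sin -25.8°) = (38.98, -18.85). ∠UMN = 80.1°, so MN runs at -25.8° + (180° − 80.1°) = 74.10° from the x-axis; with |MN| = 22.9, N = M + 22.9·(cos 74.10°, sin 74.10°) = (45.26, 3.178). The perpendicularity gives NB at right angles to MN; with |NB| = 21.2 on the right of MN, B = N + 21.2·(0.9617, -0.2740) = (65.65, -2.630). Then |UB| = |B − U| = 65.70.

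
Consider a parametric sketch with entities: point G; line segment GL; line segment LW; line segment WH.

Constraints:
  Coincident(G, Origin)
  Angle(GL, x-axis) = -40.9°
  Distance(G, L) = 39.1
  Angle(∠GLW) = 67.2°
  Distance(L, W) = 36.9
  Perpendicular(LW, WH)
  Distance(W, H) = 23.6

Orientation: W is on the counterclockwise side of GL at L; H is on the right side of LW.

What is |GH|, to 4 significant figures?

63.49

G is at the origin; GL runs at -40.9° with length 39.1, so L = 39.1·(cos -40.9°, sin -40.9°) = (29.55, -25.60). ∠GLW = 67.2°, so LW runs at -40.9° + (180° − 67.2°) = 71.90° from the x-axis; with |LW| = 36.9, W = L + 36.9·(cos 71.90°, sin 71.90°) = (41.02, 9.474). LW ⟂ WH; with |WH| = 23.6 on the right of LW, H = W + 23.6·(0.9505, -0.3107) = (63.45, 2.142). Then |GH| = |H − G| = 63.49.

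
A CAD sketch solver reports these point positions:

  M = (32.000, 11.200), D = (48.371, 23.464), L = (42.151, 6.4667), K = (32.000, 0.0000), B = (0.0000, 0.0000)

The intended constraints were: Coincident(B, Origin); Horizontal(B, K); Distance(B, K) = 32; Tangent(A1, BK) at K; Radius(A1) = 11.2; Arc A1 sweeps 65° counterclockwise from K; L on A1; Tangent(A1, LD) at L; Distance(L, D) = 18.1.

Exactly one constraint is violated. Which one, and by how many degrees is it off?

Tangent(A1, LD) at L — off by 4.90°.

B = (0.00, 0.00) ✓; B.y = 0.00, K.y = 0.00 ✓; |BK| = 32.00 ✓; ∠(MK, KB) = 90.00° ✓; |MK| = 11.20 ✓; bearing(M→L) − bearing(M→K) = 65.00° ✓; |ML| = 11.20 ✓; ∠(ML, LD) = 85.10° ✗; |LD| = 18.10 ✓.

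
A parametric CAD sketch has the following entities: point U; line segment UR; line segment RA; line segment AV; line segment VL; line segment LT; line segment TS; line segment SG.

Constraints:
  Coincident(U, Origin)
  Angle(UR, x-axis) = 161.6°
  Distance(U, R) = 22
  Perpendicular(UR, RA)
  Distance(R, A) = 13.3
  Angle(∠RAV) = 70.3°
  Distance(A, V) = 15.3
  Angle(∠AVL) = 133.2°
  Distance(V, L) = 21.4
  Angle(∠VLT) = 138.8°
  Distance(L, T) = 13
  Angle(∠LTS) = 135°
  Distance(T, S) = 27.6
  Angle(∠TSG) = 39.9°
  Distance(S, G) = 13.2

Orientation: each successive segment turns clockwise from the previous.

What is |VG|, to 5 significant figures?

35.723

∠LTS = 135.0° gives TS at -171.10° from the x-axis; with |TS| = 27.6, S = (-37.662, -25.965). ∠TSG = 39.9° gives SG at 48.800° from the x-axis; with |SG| = 13.2, G = (-28.967, -16.034). Then |VG| = |G − V| = 35.723.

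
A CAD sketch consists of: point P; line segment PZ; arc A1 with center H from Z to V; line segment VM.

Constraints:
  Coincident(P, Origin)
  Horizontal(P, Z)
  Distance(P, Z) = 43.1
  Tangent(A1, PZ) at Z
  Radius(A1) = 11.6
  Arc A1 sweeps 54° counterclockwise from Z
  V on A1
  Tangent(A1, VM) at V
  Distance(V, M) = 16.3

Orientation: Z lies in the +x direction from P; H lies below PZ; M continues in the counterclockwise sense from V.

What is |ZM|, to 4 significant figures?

26.13

P is at the origin; PZ is horizontal with |PZ| = 43.1 and Z on the +x side, so Z = (43.10, 0.000). The tangent condition forces HZ to be normal to PZ, so H = Z + (0, -11.6) = (43.10, -11.60). On A1, Z sits at bearing 90° from H; a 54° counterclockwise sweep puts V at bearing 144°, so V = H + 11.6·(cos 144°, sin 144°) = (33.72, -4.782). Tangency of A1 to VM means the radius HV is perpendicular to VM, so VM runs along (−sin 144°, cos 144°); with |VM| = 16.3, M = (24.13, -17.97). Then |ZM| = |M − Z| = 26.13.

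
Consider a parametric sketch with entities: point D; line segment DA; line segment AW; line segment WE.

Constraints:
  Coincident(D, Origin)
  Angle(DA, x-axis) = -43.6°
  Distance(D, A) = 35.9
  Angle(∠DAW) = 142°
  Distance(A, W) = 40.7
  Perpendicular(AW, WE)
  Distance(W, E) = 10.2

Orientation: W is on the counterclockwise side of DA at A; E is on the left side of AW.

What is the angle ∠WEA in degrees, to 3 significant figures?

75.9°

D is at the origin; DA runs at -43.6° with length 35.9, so A = 35.9·(cos -43.6°, sin -43.6°) = (26.0, -24.8). ∠DAW = 142.0°, so AW runs at -43.6° + (180° − 142.0°) = -5.60° from the x-axis; with |AW| = 40.7, W = A + 40.7·(cos -5.60°, sin -5.60°) = (66.5, -28.7). AW is perpendicular to WE; with |WE| = 10.2 on the left of AW, E = W + 10.2·(0.0976, 0.995) = (67.5, -18.6). Then cos ∠WEA = EW·EA / (|EW||EA|), giving 75.9°.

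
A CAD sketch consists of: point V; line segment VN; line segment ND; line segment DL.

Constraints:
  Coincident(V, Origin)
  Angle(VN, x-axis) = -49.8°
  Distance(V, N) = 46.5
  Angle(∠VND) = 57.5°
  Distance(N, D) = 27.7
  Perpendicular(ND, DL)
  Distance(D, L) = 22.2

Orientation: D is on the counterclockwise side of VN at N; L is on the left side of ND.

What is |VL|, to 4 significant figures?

17.23

∠VND = 57.5°, so ND runs at -49.8° + (180° − 57.5°) = 72.70° from the x-axis; with |ND| = 27.7, D = N + 27.7·(cos 72.70°, sin 72.70°) = (38.25, -9.070). ND is perpendicular to DL; with |DL| = 22.2 on the left of ND, L = D + 22.2·(-0.9548, 0.2974) = (17.06, -2.468). Then |VL| = |L − V| = 17.23.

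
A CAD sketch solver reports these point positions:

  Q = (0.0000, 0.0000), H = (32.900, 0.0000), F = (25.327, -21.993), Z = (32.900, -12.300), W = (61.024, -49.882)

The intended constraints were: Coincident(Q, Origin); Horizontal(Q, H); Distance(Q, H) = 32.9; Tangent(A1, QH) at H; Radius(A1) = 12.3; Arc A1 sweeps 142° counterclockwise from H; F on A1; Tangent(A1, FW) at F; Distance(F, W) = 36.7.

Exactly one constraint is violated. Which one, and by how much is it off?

Distance(F, W) = 36.7 — off by 8.60.

Q = (0.00, 0.00) ✓; Q.y = 0.00, H.y = 0.00 ✓; |QH| = 32.90 ✓; ∠(ZH, HQ) = 90.00° ✓; |ZH| = 12.30 ✓; bearing(Z→F) − bearing(Z→H) = 142.0° ✓; |ZF| = 12.30 ✓; ∠(ZF, FW) = 90.00° ✓; |FW| = 45.30 ✗.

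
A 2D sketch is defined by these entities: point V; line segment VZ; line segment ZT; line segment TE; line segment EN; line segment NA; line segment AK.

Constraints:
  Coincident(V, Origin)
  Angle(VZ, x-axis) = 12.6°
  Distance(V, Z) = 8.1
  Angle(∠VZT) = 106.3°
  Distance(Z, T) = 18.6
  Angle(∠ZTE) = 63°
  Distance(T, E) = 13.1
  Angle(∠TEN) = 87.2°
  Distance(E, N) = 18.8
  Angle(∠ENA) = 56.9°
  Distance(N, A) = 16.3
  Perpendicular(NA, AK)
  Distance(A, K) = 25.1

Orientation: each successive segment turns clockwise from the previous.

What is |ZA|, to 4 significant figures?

11.99

∠TEN = 87.2° gives EN at 89.10° from the x-axis; with |EN| = 18.8, N = (4.096, 3.847). ∠ENA = 56.9° gives NA at -34.00° from the x-axis; with |NA| = 16.3, A = (17.61, -5.268). Then |ZA| = |A − Z| = 11.99.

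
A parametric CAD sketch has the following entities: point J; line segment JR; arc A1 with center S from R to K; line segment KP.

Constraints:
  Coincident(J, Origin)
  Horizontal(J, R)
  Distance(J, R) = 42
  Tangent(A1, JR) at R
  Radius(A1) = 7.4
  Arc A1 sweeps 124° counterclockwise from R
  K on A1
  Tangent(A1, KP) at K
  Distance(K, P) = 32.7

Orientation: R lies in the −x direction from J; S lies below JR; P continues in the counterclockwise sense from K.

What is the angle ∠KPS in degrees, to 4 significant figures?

12.75°

On A1, R sits at bearing 90° from S; a 124° counterclockwise sweep puts K at bearing 214°, so K = S + 7.4·(cos 214°, sin 214°) = (-48.13, -11.54). Since A1 is tangent to KP there, SK ⟂ KP, so KP runs along (−sin 214°, cos 214°); with |KP| = 32.7, P = (-29.85, -38.65). Then cos ∠KPS = PK·PS / (|PK||PS|), giving 12.75°.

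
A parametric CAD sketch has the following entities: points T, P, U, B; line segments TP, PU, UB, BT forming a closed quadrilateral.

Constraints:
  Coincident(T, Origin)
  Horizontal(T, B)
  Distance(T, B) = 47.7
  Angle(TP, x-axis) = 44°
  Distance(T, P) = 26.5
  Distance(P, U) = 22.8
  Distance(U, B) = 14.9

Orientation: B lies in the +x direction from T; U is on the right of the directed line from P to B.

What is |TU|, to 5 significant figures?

32.802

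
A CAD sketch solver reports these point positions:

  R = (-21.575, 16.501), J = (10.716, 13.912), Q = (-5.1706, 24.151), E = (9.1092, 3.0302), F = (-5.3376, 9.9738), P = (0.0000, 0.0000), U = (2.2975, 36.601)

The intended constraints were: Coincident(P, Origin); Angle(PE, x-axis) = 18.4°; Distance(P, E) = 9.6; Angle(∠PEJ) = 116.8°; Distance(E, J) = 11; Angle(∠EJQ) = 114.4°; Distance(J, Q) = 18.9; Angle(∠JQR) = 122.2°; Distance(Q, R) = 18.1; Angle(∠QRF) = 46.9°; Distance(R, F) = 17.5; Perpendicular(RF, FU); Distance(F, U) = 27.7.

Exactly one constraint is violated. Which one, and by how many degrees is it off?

Perpendicular(RF, FU) — off by 5.90°.

P = (0.00, 0.00) ✓; PE at 18.40° ✓; |PE| = 9.600 ✓; ∠PEJ = 116.8° ✓; |EJ| = 11.00 ✓; ∠EJQ = 114.4° ✓; |JQ| = 18.90 ✓; ∠JQR = 122.2° ✓; |QR| = 18.10 ✓; ∠QRF = 46.90° ✓; |RF| = 17.50 ✓; ∠(RF, FU) = 95.90° ✗; |FU| = 27.70 ✓.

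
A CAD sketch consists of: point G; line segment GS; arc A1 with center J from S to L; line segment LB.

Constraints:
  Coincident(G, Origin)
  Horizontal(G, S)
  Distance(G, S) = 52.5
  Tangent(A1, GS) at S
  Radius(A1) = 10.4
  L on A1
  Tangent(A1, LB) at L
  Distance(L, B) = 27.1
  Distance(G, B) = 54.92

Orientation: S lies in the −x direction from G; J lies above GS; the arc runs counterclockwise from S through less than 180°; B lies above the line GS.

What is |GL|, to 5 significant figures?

43.250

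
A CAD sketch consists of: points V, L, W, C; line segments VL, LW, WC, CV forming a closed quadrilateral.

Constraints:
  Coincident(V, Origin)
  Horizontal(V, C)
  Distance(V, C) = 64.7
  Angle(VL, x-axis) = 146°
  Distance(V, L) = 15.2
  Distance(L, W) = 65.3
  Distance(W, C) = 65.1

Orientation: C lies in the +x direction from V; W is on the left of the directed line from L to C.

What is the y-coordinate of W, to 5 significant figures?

56.254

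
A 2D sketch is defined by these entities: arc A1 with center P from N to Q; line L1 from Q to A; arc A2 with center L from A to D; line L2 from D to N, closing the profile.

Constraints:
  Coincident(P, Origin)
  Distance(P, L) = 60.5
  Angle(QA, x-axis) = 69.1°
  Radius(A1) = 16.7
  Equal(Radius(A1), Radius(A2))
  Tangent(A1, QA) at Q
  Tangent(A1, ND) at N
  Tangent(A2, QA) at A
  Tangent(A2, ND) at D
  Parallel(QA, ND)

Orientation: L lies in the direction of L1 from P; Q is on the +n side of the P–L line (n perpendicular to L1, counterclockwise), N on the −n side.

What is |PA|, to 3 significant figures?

62.8

Tangency of A1 to both parallel lines with radius 16.7 puts Q and N at P ± 16.7·n: Q = (-15.6, 5.96), N = (15.6, -5.96). Equal radii place A and D the same way about L: A = L + 16.7·n = (5.98, 62.5), D = L − 16.7·n = (37.2, 50.6). Then |PA| = |A − P| = 62.8.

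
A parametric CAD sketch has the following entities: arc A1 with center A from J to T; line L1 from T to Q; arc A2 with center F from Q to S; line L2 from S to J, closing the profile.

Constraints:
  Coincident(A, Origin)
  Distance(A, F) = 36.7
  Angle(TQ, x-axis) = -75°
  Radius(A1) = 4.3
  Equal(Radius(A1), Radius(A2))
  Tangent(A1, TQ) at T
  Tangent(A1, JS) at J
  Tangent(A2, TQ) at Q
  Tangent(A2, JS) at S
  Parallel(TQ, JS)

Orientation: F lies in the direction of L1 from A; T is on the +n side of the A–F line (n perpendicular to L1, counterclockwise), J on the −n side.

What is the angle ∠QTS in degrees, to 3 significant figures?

13.2°

The slot axis is L1's direction at -75.0°, so u = (cos -75.0°, sin -75.0°) = (0.259, -0.966) and n = (−sin -75.0°, cos -75.0°) = (0.966, 0.259). A is at the origin and F lies 36.7 along u from A, so F = 36.7·u = (9.50, -35.4). Tangency of A1 to both parallel lines with radius 4.3 puts T and J at A ± 4.3·n: T = (4.15, 1.11), J = (-4.15, -1.11). Equal radii place Q and S the same way about F: Q = F + 4.3·n = (13.7, -34.3), S = F − 4.3·n = (5.35, -36.6). Then cos ∠QTS = TQ·TS / (|TQ||TS|), giving 13.2°.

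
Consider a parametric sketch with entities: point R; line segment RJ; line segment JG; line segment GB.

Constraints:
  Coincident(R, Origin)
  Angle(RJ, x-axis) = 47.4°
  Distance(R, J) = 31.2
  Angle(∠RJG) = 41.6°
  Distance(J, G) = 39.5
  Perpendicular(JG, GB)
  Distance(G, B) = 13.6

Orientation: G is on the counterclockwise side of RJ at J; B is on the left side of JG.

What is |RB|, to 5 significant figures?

17.665

R is at the origin; RJ runs at 47.4° with length 31.2, so J = 31.2·(cos 47.4°, sin 47.4°) = (21.119, 22.966). ∠RJG = 41.6°, so JG runs at 47.4° + (180° − 41.6°) = 185.80° from the x-axis; with |JG| = 39.5, G = J + 39.5·(cos 185.80°, sin 185.80°) = (-18.179, 18.975). JG ⟂ GB; with |GB| = 13.6 on the left of JG, B = G + 13.6·(0.10106, -0.99488) = (-16.805, 5.4441). Then |RB| = |B − R| = 17.665.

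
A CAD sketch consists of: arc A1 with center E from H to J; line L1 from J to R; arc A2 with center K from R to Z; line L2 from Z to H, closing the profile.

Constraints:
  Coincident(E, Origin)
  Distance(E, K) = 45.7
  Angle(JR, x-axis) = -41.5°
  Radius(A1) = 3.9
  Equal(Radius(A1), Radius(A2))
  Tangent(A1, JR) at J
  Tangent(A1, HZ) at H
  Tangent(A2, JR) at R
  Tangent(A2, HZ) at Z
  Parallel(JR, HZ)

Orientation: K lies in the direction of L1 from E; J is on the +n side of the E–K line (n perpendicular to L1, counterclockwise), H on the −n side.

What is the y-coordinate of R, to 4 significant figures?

-27.36

The slot axis is L1's direction at -41.5°, so u = (cos -41.5°, sin -41.5°) = (0.7490, -0.6626) and n = (−sin -41.5°, cos -41.5°) = (0.6626, 0.7490). E is at the origin and K lies 45.7 along u from E, so K = 45.7·u = (34.23, -30.28). Tangency of A1 to both parallel lines with radius 3.9 puts J and H at E ± 3.9·n: J = (2.584, 2.921), H = (-2.584, -2.921). Equal radii place R and Z the same way about K: R = K + 3.9·n = (36.81, -27.36), Z = K − 3.9·n = (31.64, -33.20). So R.y = -27.36.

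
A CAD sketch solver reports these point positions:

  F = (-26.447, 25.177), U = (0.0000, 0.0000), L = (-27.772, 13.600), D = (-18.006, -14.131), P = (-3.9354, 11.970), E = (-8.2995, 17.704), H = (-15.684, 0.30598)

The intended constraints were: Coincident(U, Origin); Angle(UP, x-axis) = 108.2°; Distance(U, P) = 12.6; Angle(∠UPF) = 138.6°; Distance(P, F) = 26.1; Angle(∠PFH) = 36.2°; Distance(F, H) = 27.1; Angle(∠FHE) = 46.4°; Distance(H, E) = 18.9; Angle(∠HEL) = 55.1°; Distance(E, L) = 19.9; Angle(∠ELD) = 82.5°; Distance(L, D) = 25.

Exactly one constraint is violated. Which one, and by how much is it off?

Distance(L, D) = 25 — off by 4.40.

U = (0.00, 0.00) ✓; UP at 108.2° ✓; |UP| = 12.60 ✓; ∠UPF = 138.6° ✓; |PF| = 26.10 ✓; ∠PFH = 36.20° ✓; |FH| = 27.10 ✓; ∠FHE = 46.40° ✓; |HE| = 18.90 ✓; ∠HEL = 55.10° ✓; |EL| = 19.90 ✓; ∠ELD = 82.50° ✓; |LD| = 29.40 ✗.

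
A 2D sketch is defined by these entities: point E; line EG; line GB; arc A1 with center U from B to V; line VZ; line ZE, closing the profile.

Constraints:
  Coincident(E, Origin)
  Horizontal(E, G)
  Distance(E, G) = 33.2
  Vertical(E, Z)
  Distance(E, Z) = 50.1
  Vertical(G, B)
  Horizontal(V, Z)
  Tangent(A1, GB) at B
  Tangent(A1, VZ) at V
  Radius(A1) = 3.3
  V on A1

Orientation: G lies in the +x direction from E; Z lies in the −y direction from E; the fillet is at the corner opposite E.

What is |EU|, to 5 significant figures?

55.536

E is at the origin; E and G share the same y with |EG| = 33.2 and G on the +x side, so G = (33.200, 0.0000). EZ is vertical with |EZ| = 50.1 and Z on the −y side, so Z = (0.0000, -50.100). The virtual corner opposite E is at (33.200, -50.100). The tangent condition forces UB to be normal to GB and A1 meets VZ tangentially, so UV is at right angles to VZ, with radius 3.3, so the center U sits 3.3 in from both sides at U = (29.900, -46.800). Then |EU| = |U − E| = 55.536.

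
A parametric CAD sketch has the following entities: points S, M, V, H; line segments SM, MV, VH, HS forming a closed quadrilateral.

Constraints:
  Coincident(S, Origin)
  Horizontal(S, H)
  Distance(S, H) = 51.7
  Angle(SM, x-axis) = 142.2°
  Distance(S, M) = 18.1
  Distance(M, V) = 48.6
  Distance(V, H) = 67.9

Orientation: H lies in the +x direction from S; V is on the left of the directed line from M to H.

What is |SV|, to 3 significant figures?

54.2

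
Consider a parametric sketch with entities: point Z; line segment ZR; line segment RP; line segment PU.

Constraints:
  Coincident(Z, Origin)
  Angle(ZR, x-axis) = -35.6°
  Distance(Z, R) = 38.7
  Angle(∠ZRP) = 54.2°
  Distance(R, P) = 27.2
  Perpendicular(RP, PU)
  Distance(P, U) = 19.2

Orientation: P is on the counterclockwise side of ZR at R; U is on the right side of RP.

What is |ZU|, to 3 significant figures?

50.8

Z is at the origin; ZR runs at -35.6° with length 38.7, so R = 38.7·(cos -35.6°, sin -35.6°) = (31.5, -22.5). ∠ZRP = 54.2°, so RP runs at -35.6° + (180° − 54.2°) = 90.2° from the x-axis; with |RP| = 27.2, P = R + 27.2·(cos 90.2°, sin 90.2°) = (31.4, 4.67). RP is perpendicular to PU; with |PU| = 19.2 on the right of RP, U = P + 19.2·(1.00, 0.00349) = (50.6, 4.74). Then |ZU| = |U − Z| = 50.8.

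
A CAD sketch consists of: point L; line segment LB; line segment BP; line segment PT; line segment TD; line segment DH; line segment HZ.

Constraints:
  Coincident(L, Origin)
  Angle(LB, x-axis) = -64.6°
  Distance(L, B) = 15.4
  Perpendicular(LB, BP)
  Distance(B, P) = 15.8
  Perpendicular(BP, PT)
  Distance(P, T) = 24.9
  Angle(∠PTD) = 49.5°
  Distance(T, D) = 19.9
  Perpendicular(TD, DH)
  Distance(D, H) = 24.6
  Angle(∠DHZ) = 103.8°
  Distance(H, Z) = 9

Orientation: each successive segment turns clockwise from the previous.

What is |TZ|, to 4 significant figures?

28.98

L is at the origin; LB runs at -64.6° with length 15.4, so B = (6.606, -13.91). LB ⟂ BP, so BP runs at -154.6°; with |BP| = 15.8, P = (-7.667, -20.69). BP ⟂ PT, so PT runs at 115.4°; with |PT| = 24.9, T = (-18.35, 1.805). ∠PTD = 49.5° gives TD at -15.10° from the x-axis; with |TD| = 19.9, D = (0.8653, -3.380). TD is perpendicular to DH, so DH runs at -105.1°; with |DH| = 24.6, H = (-5.543, -27.13). ∠DHZ = 103.8° gives HZ at 178.7° from the x-axis; with |HZ| = 9.0, Z = (-14.54, -26.93). Then |TZ| = |Z − T| = 28.98.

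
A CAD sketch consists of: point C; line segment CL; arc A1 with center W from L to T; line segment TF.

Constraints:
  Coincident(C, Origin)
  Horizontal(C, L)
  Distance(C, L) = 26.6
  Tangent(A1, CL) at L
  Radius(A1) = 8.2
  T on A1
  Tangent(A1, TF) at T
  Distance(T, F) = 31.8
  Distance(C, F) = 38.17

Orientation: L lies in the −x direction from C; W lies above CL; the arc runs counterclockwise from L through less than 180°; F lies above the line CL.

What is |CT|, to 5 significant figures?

19.642

Checks: ∠(WL, LC) = 90.00° ✓; |WT| = 8.200 ✓; ∠(WT, TF) = 90.00° ✓; |TF| = 31.80 ✓; |CF| = 38.17 ✓.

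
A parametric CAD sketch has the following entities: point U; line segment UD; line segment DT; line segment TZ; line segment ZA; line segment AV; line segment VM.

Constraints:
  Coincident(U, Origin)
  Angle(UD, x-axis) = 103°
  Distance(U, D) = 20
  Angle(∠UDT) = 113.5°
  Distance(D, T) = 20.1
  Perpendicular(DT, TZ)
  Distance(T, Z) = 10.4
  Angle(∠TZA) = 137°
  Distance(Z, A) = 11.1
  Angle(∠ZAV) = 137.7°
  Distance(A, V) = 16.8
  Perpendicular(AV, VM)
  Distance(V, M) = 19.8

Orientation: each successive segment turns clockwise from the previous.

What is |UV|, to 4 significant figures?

4.069

U is at the origin; UD runs at 103.0° with length 20.0, so D = (-4.499, 19.49). ∠UDT = 113.5° gives DT at 36.50° from the x-axis; with |DT| = 20.1, T = (11.66, 31.44). The perpendicularity gives TZ at right angles to DT, so TZ runs at -53.50°; with |TZ| = 10.4, Z = (17.84, 23.08). ∠TZA = 137.0° gives ZA at -96.50° from the x-axis; with |ZA| = 11.1, A = (16.59, 12.05). ∠ZAV = 137.7° gives AV at -138.8° from the x-axis; with |AV| = 16.8, V = (3.948, 0.9886). Then |UV| = |V − U| = 4.069.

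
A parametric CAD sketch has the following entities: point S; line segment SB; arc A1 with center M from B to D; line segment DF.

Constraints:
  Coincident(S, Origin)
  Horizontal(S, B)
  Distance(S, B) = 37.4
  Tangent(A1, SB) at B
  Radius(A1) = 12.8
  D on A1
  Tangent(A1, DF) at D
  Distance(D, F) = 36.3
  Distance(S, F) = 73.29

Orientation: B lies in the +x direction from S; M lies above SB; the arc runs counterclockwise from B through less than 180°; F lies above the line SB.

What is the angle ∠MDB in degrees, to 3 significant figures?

50.8°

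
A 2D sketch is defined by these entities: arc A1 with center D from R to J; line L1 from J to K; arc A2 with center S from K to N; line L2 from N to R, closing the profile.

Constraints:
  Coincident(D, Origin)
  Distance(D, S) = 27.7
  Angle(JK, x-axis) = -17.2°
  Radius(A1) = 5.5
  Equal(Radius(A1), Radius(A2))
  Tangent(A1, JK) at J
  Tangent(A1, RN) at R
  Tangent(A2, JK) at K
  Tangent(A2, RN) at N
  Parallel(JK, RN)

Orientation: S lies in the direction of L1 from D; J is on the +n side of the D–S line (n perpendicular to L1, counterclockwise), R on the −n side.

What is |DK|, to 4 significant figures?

28.24

The slot axis is L1's direction at -17.2°, so u = (cos -17.2°, sin -17.2°) = (0.9553, -0.2957) and n = (−sin -17.2°, cos -17.2°) = (0.2957, 0.9553). D is at the origin and S lies 27.7 along u from D, so S = 27.7·u = (26.46, -8.191). Tangency of A1 to both parallel lines with radius 5.5 puts J and R at D ± 5.5·n: J = (1.626, 5.254), R = (-1.626, -5.254). Equal radii place K and N the same way about S: K = S + 5.5·n = (28.09, -2.937), N = S − 5.5·n = (24.83, -13.45). Then |DK| = |K − D| = 28.24.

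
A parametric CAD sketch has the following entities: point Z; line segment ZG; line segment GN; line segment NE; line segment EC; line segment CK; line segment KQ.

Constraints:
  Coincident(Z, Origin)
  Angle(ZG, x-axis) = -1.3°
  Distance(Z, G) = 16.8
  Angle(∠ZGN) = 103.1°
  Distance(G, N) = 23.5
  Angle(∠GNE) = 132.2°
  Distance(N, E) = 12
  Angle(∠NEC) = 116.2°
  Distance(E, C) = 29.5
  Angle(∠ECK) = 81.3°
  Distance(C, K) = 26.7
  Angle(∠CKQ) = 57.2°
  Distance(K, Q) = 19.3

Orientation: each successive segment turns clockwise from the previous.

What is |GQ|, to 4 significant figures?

20.50

Z is at the origin; ZG runs at -1.3° with length 16.8, so G = (16.80, -0.3811). ∠ZGN = 103.1° gives GN at -78.20° from the x-axis; with |GN| = 23.5, N = (21.60, -23.38). ∠GNE = 132.2° gives NE at -126.0° from the x-axis; with |NE| = 12.0, E = (14.55, -33.09). ∠NEC = 116.2° gives EC at 170.2° from the x-axis; with |EC| = 29.5, C = (-14.52, -28.07). ∠ECK = 81.3° gives CK at 71.50° from the x-axis; with |CK| = 26.7, K = (-6.050, -2.751). ∠CKQ = 57.2° gives KQ at -51.30° from the x-axis; with |KQ| = 19.3, Q = (6.018, -17.81). Then |GQ| = |Q − G| = 20.50.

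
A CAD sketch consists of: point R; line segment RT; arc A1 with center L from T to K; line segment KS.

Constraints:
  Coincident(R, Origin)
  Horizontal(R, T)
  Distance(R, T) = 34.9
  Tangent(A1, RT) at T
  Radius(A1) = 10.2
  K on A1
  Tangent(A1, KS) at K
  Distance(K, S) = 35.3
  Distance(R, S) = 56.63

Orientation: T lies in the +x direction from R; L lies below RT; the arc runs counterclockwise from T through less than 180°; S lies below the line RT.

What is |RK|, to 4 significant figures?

27.73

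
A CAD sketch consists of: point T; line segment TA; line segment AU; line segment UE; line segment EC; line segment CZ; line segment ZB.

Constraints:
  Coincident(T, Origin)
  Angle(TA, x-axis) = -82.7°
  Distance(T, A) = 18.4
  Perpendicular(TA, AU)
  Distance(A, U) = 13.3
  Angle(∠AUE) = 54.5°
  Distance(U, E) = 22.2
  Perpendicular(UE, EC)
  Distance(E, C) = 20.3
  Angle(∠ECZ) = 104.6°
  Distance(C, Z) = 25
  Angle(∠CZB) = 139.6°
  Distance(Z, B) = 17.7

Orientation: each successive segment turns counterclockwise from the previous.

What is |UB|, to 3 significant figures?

26.0

T is at the origin; TA runs at -82.7° with length 18.4, so A = (2.34, -18.3). The perpendicularity gives AU at right angles to TA, so AU runs at 7.30°; with |AU| = 13.3, U = (15.5, -16.6). ∠AUE = 54.5° gives UE at 133° from the x-axis; with |UE| = 22.2, E = (0.447, -0.272). UE ⟂ EC, so EC runs at -137°; with |EC| = 20.3, C = (-14.4, -14.1). ∠ECZ = 104.6° gives CZ at -61.8° from the x-axis; with |CZ| = 25.0, Z = (-2.63, -36.1). ∠CZB = 139.6° gives ZB at -21.4° from the x-axis; with |ZB| = 17.7, B = (13.8, -42.6). Then |UB| = |B − U| = 26.0.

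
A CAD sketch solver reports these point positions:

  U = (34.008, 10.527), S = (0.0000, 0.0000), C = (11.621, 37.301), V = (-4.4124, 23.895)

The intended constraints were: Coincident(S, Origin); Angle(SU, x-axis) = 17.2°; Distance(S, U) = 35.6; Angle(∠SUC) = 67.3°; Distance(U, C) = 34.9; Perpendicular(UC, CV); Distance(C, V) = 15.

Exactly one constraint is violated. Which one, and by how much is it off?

Distance(C, V) = 15 — off by 5.90.

S = (0.00, 0.00) ✓; SU at 17.20° ✓; |SU| = 35.60 ✓; ∠SUC = 67.30° ✓; |UC| = 34.90 ✓; ∠(UC, CV) = 90.00° ✓; |CV| = 20.90 ✗.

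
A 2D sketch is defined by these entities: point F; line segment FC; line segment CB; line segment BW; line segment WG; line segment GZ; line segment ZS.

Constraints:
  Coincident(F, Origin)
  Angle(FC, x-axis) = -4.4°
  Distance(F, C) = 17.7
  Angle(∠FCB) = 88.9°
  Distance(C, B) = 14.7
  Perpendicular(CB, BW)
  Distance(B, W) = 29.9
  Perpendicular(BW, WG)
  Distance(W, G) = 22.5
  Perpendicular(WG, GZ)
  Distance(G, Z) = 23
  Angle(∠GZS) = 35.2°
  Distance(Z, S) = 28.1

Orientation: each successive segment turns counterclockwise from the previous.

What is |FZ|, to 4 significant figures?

13.52

F is at the origin; FC runs at -4.4° with length 17.7, so C = (17.65, -1.358). ∠FCB = 88.9° gives CB at 86.70° from the x-axis; with |CB| = 14.7, B = (18.49, 13.32). CB ⟂ BW, so BW runs at 176.7°; with |BW| = 29.9, W = (-11.36, 15.04). BW ⟂ WG, so WG runs at -93.30°; with |WG| = 22.5, G = (-12.65, -7.424). WG is perpendicular to GZ, so GZ runs at -3.300°; with |GZ| = 23.0, Z = (10.31, -8.748). Then |FZ| = |Z − F| = 13.52.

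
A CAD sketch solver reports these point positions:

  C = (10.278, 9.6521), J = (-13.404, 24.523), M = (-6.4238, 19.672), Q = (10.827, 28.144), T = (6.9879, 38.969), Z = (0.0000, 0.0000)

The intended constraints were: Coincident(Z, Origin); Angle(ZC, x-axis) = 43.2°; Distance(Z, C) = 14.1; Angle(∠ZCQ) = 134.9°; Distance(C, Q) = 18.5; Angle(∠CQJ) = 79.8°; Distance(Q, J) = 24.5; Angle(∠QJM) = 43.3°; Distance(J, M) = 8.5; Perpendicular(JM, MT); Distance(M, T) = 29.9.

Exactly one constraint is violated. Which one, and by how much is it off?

Distance(M, T) = 29.9 — off by 6.40.

Z = (0.00, 0.00) ✓; ZC at 43.20° ✓; |ZC| = 14.10 ✓; ∠ZCQ = 134.9° ✓; |CQ| = 18.50 ✓; ∠CQJ = 79.80° ✓; |QJ| = 24.50 ✓; ∠QJM = 43.30° ✓; |JM| = 8.500 ✓; ∠(JM, MT) = 90.00° ✓; |MT| = 23.50 ✗.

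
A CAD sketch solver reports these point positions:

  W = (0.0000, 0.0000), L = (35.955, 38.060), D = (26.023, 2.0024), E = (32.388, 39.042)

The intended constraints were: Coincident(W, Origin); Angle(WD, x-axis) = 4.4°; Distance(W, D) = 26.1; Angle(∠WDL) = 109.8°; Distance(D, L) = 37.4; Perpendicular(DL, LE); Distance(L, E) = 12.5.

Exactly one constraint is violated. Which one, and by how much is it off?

Distance(L, E) = 12.5 — off by 8.80.

W = (0.00, 0.00) ✓; WD at 4.400° ✓; |WD| = 26.10 ✓; ∠WDL = 109.8° ✓; |DL| = 37.40 ✓; ∠(DL, LE) = 90.01° ✓; |LE| = 3.700 ✗.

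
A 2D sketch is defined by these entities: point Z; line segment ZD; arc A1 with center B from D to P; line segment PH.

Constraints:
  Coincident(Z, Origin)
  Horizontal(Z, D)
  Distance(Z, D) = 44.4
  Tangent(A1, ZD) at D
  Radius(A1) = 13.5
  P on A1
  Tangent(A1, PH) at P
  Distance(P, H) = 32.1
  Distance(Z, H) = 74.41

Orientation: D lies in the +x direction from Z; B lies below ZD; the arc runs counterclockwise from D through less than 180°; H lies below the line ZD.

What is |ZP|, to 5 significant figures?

42.500

Checks: Z.y = 0.00, D.y = 0.00 ✓; |BP| = 13.50 ✓; ∠(BP, PH) = 90.00° ✓; |PH| = 32.10 ✓; |ZH| = 74.41 ✓.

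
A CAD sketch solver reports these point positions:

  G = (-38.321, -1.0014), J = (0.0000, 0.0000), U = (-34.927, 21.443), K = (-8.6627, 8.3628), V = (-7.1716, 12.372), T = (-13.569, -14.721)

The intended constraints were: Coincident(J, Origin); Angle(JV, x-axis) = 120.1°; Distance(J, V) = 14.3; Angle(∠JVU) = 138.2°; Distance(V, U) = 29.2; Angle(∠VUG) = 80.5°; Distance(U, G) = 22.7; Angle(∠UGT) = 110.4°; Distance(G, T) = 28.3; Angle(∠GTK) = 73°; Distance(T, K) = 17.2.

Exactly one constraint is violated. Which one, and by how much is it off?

Distance(T, K) = 17.2 — off by 6.40.

J = (0.00, 0.00) ✓; JV at 120.1° ✓; |JV| = 14.30 ✓; ∠JVU = 138.2° ✓; |VU| = 29.20 ✓; ∠VUG = 80.50° ✓; |UG| = 22.70 ✓; ∠UGT = 110.4° ✓; |GT| = 28.30 ✓; ∠GTK = 73.00° ✓; |TK| = 23.60 ✗.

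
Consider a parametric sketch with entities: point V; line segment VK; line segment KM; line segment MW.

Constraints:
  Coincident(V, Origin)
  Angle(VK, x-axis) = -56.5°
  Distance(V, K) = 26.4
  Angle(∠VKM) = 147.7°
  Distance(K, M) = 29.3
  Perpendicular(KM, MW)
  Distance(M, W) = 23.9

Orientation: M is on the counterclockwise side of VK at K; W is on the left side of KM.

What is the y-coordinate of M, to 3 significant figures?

-34.0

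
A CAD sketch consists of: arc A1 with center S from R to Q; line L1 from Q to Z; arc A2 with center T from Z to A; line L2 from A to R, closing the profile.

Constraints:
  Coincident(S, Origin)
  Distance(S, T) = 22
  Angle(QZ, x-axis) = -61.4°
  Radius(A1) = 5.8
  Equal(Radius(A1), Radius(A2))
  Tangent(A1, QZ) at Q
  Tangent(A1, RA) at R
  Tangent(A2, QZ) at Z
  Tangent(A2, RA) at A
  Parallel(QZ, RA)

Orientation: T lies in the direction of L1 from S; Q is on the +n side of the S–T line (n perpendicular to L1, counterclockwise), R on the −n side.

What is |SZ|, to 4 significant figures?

22.75

Tangency of A1 to both parallel lines with radius 5.8 puts Q and R at S ± 5.8·n: Q = (5.092, 2.776), R = (-5.092, -2.776). Equal radii place Z and A the same way about T: Z = T + 5.8·n = (15.62, -16.54), A = T − 5.8·n = (5.439, -22.09). Then |SZ| = |Z − S| = 22.75.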